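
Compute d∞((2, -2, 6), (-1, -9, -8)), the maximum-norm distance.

max(|x_i - y_i|) = max(|2 - (-1)|, |-2 - (-9)|, |6 - (-8)|) = max(3, 7, 14) = 14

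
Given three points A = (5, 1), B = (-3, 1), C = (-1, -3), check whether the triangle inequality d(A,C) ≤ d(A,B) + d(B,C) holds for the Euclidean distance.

d(A,B) = √(8² + 0²) = √64 = 8, d(B,C) = √(2² + 4²) = √20 ≈ 4.4721, d(A,C) = √(6² + 4²) = √52 ≈ 7.2111.
d(A,C) ≈ 7.2111 ≤ 8 + 4.4721 = 12.4721. Triangle inequality is satisfied.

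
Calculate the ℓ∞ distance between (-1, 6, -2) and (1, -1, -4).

max(|x_i - y_i|) = max(|-1 - 1|, |6 - (-1)|, |-2 - (-4)|) = max(2, 7, 2) = 7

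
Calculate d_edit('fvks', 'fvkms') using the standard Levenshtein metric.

Let D[i][j] be the edit distance between the first i characters of 'fvks' and the first j characters of 'fvkms', with D[i][0] = i, D[0][j] = j, and D[i][j] = D[i-1][j-1] if the characters match, else 1 + min(D[i-1][j], D[i][j-1], D[i-1][j-1]). Filling the table (rows: prefixes of 'fvks', columns: prefixes of 'fvkms'):
     ε  f  v  k  m  s
  ε  0  1  2  3  4  5
  f  1  0  1  2  3  4
  v  2  1  0  1  2  3
  k  3  2  1  0  1  2
  s  4  3  2  1  1  1
The bottom-right entry gives D[4][5] = 1, so no sequence of fewer than 1 edit works. Backtracking through the table gives one optimal edit sequence (1 edit):
  fvks → fvkms (ins m @4)
Edit distance = 1.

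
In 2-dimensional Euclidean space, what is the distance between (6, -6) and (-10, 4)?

√(Σ(x_i - y_i)²) = √((6 - (-10))² + (-6 - 4)²)
= √(16² + (-10)²) = √(256 + 100) = √356 ≈ 18.868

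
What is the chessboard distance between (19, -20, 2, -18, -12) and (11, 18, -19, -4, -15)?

max(|x_i - y_i|) = max(|19 - 11|, |-20 - 18|, |2 - (-19)|, |-18 - (-4)|, |-12 - (-15)|) = max(8, 38, 21, 14, 3) = 38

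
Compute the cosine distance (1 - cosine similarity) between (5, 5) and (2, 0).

With u = (5, 5), v = (2, 0):
u·v = 5·2 + 5·0 = 10 + 0 = 10.
|u| = √(5² + 5²) = √50, |v| = √(2² + 0²) = √4, so |u||v| = √(50·4) = √200.
cos θ = (u·v)/(|u||v|) = 10/√200 ≈ 0.7071
Cosine distance = 1 - cos θ ≈ 1 - 0.7071 = 0.2929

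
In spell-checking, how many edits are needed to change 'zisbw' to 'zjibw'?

Let D[i][j] be the edit distance between the first i characters of 'zisbw' and the first j characters of 'zjibw', with D[i][0] = i, D[0][j] = j, and D[i][j] = D[i-1][j-1] if the characters match, else 1 + min(D[i-1][j], D[i][j-1], D[i-1][j-1]). Filling the table (rows: prefixes of 'zisbw', columns: prefixes of 'zjibw'):
     ε  z  j  i  b  w
  ε  0  1  2  3  4  5
  z  1  0  1  2  3  4
  i  2  1  1  1  2  3
  s  3  2  2  2  2  3
  b  4  3  3  3  2  3
  w  5  4  4  4  3  2
The bottom-right entry gives D[5][5] = 2, so no sequence of fewer than 2 edits works. Backtracking through the table gives one optimal edit sequence (2 edits):
  zisbw → zjsbw (sub i→j @2)
  zjsbw → zjibw (sub s→i @3)
Edit distance = 2.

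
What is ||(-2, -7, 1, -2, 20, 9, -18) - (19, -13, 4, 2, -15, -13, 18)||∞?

max(|x_i - y_i|) = max(|-2 - 19|, |-7 - (-13)|, |1 - 4|, |-2 - 2|, |20 - (-15)|, |9 - (-13)|, |-18 - 18|) = max(21, 6, 3, 4, 35, 22, 36) = 36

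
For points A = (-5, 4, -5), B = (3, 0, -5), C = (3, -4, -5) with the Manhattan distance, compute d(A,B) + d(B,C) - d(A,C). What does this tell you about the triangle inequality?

d(A,B) = 8 + 4 + 0 = 12, d(B,C) = 0 + 4 + 0 = 4, d(A,C) = 8 + 8 + 0 = 16.
d(A,B) + d(B,C) - d(A,C) = 12 + 4 - 16 = 16 - 16 = 0. This is ≥ 0, so the triangle inequality holds for these points.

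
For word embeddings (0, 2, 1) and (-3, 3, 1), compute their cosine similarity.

With u = (0, 2, 1), v = (-3, 3, 1):
u·v = 0·(-3) + 2·3 + 1·1 = 0 + 6 + 1 = 7.
|u| = √(0² + 2² + 1²) = √5, |v| = √((-3)² + 3² + 1²) = √19, so |u||v| = √(5·19) = √95.
cos θ = (u·v)/(|u||v|) = 7/√95 ≈ 0.7182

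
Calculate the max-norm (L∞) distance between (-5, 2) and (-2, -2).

max(|x_i - y_i|) = max(|-5 - (-2)|, |2 - (-2)|) = max(3, 4) = 4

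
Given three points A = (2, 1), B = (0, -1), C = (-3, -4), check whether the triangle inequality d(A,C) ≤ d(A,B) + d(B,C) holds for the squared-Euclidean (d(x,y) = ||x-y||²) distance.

d(A,B) = 2² + 2² = 8, d(B,C) = 3² + 3² = 18, d(A,C) = 5² + 5² = 50.
d(A,C) = 50 > 8 + 18 = 26. Triangle inequality is VIOLATED. (Squared-Euclidean is not a metric — this is a counterexample.)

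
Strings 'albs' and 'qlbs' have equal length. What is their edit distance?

Let D[i][j] be the edit distance between the first i characters of 'albs' and the first j characters of 'qlbs', with D[i][0] = i, D[0][j] = j, and D[i][j] = D[i-1][j-1] if the characters match, else 1 + min(D[i-1][j], D[i][j-1], D[i-1][j-1]). Filling the table (rows: prefixes of 'albs', columns: prefixes of 'qlbs'):
     ε  q  l  b  s
  ε  0  1  2  3  4
  a  1  1  2  3  4
  l  2  2  1  2  3
  b  3  3  2  1  2
  s  4  4  3  2  1
The bottom-right entry gives D[4][4] = 1, so no sequence of fewer than 1 edit works. Backtracking through the table gives one optimal edit sequence (1 edit):
  albs → qlbs (sub a→q @1)
Edit distance = 1.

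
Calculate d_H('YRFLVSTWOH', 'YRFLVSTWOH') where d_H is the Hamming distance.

Differing positions: none. Hamming distance = 0.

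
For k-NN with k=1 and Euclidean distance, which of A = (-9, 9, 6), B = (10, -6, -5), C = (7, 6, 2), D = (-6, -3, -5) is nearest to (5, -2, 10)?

Distances: d(A) ≈ 18.2483, d(B) ≈ 16.3095, d(C) ≈ 11.4891, d(D) ≈ 18.6279. Nearest: C = (7, 6, 2) with distance 11.4891.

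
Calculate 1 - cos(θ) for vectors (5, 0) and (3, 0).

With u = (5, 0), v = (3, 0):
u·v = 5·3 + 0·0 = 15 + 0 = 15.
|u| = √(5² + 0²) = √25, |v| = √(3² + 0²) = √9, so |u||v| = √(25·9) = √225 = 15.
cos θ = (u·v)/(|u||v|) = 15/15 = 1
Cosine distance = 1 - cos θ = 1 - 1 = 0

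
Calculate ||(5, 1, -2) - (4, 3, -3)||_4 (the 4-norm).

(Σ|x_i - y_i|^4)^(1/4) = (|5 - 4|^4 + |1 - 3|^4 + |-2 - (-3)|^4)^(1/4)
= (1^4 + 2^4 + 1^4)^(1/4) = (1 + 16 + 1)^(1/4) = (18)^(1/4) ≈ 2.0598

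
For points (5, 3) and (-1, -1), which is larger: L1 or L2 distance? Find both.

L1 = |5 - (-1)| + |3 - (-1)| = 6 + 4 = 10
L2 = √(6² + 4²) = √52 ≈ 7.2111
L1 ≥ L2 always (equality iff movement is along one axis); L1 > L2 here.
Ratio L1/L2 = 10/√52 ≈ 1.3868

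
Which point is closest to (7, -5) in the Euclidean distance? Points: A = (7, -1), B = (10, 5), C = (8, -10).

Distances: d(A) = 4, d(B) ≈ 10.4403, d(C) ≈ 5.099. Nearest: A = (7, -1) with distance 4.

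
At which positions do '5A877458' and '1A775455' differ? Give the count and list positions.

Differing positions: 1, 3, 5, 8. Hamming distance = 4.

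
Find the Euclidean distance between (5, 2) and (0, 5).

√(Σ(x_i - y_i)²) = √((5 - 0)² + (2 - 5)²)
= √(5² + (-3)²) = √(25 + 9) = √34 ≈ 5.831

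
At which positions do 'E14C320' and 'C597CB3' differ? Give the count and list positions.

Differing positions: 1, 2, 3, 4, 5, 6, 7. Hamming distance = 7.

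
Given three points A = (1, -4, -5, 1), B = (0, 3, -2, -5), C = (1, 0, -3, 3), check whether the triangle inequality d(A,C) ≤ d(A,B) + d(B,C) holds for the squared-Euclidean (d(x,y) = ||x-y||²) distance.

d(A,B) = 1² + 7² + 3² + 6² = 95, d(B,C) = 1² + 3² + 1² + 8² = 75, d(A,C) = 0² + 4² + 2² + 2² = 24.
d(A,C) = 24 ≤ 95 + 75 = 170. Triangle inequality is satisfied.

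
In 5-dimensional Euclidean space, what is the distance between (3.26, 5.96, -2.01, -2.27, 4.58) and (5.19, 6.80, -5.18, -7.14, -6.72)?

√(Σ(x_i - y_i)²) = √((3.26 - 5.19)² + (5.96 - 6.8)² + (-2.01 - (-5.18))² + (-2.27 - (-7.14))² + (4.58 - (-6.72))²)
= √((-1.93)² + (-0.84)² + 3.17² + 4.87² + 11.3²) = √(3.7249 + 0.7056 + 10.0489 + 23.7169 + 127.69) = √165.8863 ≈ 12.8797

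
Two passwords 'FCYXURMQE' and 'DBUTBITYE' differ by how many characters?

Differing positions: 1, 2, 3, 4, 5, 6, 7, 8. Hamming distance = 8.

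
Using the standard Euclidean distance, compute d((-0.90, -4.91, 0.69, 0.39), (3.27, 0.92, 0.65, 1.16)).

(Σ|x_i - y_i|^2)^(1/2) = (|-0.9 - 3.27|^2 + |-4.91 - 0.92|^2 + |0.69 - 0.65|^2 + |0.39 - 1.16|^2)^(1/2)
= (4.17^2 + 5.83^2 + 0.04^2 + 0.77^2)^(1/2) = (17.3889 + 33.9889 + 0.0016 + 0.5929)^(1/2) = (51.9723)^(1/2) ≈ 7.2092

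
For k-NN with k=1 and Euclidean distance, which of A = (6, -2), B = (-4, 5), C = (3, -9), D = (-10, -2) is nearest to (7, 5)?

Distances: d(A) ≈ 7.0711, d(B) = 11, d(C) ≈ 14.5602, d(D) ≈ 18.3848. Nearest: A = (6, -2) with distance 7.0711.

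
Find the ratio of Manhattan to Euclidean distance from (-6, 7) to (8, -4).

L1 = |-6 - 8| + |7 - (-4)| = 14 + 11 = 25
L2 = √(14² + 11²) = √317 ≈ 17.8045
L1 ≥ L2 always (equality iff movement is along one axis); L1 > L2 here.
Ratio L1/L2 = 25/√317 ≈ 1.4041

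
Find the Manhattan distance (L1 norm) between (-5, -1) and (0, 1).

Σ|x_i - y_i| = |-5 - 0| + |-1 - 1| = 5 + 2 = 7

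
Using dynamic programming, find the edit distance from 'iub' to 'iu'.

Let D[i][j] be the edit distance between the first i characters of 'iub' and the first j characters of 'iu', with D[i][0] = i, D[0][j] = j, and D[i][j] = D[i-1][j-1] if the characters match, else 1 + min(D[i-1][j], D[i][j-1], D[i-1][j-1]). Filling the table (rows: prefixes of 'iub', columns: prefixes of 'iu'):
     ε  i  u
  ε  0  1  2
  i  1  0  1
  u  2  1  0
  b  3  2  1
The bottom-right entry gives D[3][2] = 1, so no sequence of fewer than 1 edit works. Backtracking through the table gives one optimal edit sequence (1 edit):
  iub → iu (del b @3)
Edit distance = 1.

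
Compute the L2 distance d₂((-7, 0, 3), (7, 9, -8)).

√(Σ(x_i - y_i)²) = √((-7 - 7)² + (0 - 9)² + (3 - (-8))²)
= √((-14)² + (-9)² + 11²) = √(196 + 81 + 121) = √398 ≈ 19.9499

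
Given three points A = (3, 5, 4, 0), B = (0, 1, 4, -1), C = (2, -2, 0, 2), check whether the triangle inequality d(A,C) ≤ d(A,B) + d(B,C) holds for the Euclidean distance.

d(A,B) = √(3² + 4² + 0² + 1²) = √26 ≈ 5.099, d(B,C) = √(2² + 3² + 4² + 3²) = √38 ≈ 6.1644, d(A,C) = √(1² + 7² + 4² + 2²) = √70 ≈ 8.3666.
d(A,C) ≈ 8.3666 ≤ 5.099 + 6.1644 = 11.2634. Triangle inequality is satisfied.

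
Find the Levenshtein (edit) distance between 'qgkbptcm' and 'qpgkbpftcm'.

Let D[i][j] be the edit distance between the first i characters of 'qgkbptcm' and the first j characters of 'qpgkbpftcm', with D[i][0] = i, D[0][j] = j, and D[i][j] = D[i-1][j-1] if the characters match, else 1 + min(D[i-1][j], D[i][j-1], D[i-1][j-1]). Filling the table (rows: prefixes of 'qgkbptcm', columns: prefixes of 'qpgkbpftcm'):
     ε  q  p  g  k  b  p  f  t  c  m
  ε  0  1  2  3  4  5  6  7  8  9 10
  q  1  0  1  2  3  4  5  6  7  8  9
  g  2  1  1  1  2  3  4  5  6  7  8
  k  3  2  2  2  1  2  3  4  5  6  7
  b  4  3  3  3  2  1  2  3  4  5  6
  p  5  4  3  4  3  2  1  2  3  4  5
  t  6  5  4  4  4  3  2  2  2  3  4
  c  7  6  5  5  5  4  3  3  3  2  3
  m  8  7  6  6  6  5  4  4  4  3  2
The bottom-right entry gives D[8][10] = 2, so no sequence of fewer than 2 edits works. Backtracking through the table gives one optimal edit sequence (2 edits):
  qgkbptcm → qpgkbptcm (ins p @2)
  qpgkbptcm → qpgkbpftcm (ins f @7)
Edit distance = 2.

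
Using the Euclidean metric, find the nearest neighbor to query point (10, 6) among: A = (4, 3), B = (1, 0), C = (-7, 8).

Distances: d(A) ≈ 6.7082, d(B) ≈ 10.8167, d(C) ≈ 17.1172. Nearest: A = (4, 3) with distance 6.7082.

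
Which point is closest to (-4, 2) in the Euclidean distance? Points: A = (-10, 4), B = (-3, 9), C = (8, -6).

Distances: d(A) ≈ 6.3246, d(B) ≈ 7.0711, d(C) ≈ 14.4222. Nearest: A = (-10, 4) with distance 6.3246.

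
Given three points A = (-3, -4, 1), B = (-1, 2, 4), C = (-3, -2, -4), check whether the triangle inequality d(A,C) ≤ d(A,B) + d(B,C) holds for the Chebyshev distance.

d(A,B) = max(2, 6, 3) = 6, d(B,C) = max(2, 4, 8) = 8, d(A,C) = max(0, 2, 5) = 5.
d(A,C) = 5 ≤ 6 + 8 = 14. Triangle inequality is satisfied.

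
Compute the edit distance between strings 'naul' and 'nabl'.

Let D[i][j] be the edit distance between the first i characters of 'naul' and the first j characters of 'nabl', with D[i][0] = i, D[0][j] = j, and D[i][j] = D[i-1][j-1] if the characters match, else 1 + min(D[i-1][j], D[i][j-1], D[i-1][j-1]). Filling the table (rows: prefixes of 'naul', columns: prefixes of 'nabl'):
     ε  n  a  b  l
  ε  0  1  2  3  4
  n  1  0  1  2  3
  a  2  1  0  1  2
  u  3  2  1  1  2
  l  4  3  2  2  1
The bottom-right entry gives D[4][4] = 1, so no sequence of fewer than 1 edit works. Backtracking through the table gives one optimal edit sequence (1 edit):
  naul → nabl (sub u→b @3)
Edit distance = 1.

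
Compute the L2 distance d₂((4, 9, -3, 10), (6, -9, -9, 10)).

√(Σ(x_i - y_i)²) = √((4 - 6)² + (9 - (-9))² + (-3 - (-9))² + (10 - 10)²)
= √((-2)² + 18² + 6² + 0²) = √(4 + 324 + 36 + 0) = √364 ≈ 19.0788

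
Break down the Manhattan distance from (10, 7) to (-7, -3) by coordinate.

Σ|x_i - y_i| = |10 - (-7)| + |7 - (-3)| = 17 + 10 = 27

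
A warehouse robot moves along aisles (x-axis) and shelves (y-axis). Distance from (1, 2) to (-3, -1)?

Σ|x_i - y_i| = |1 - (-3)| + |2 - (-1)| = 4 + 3 = 7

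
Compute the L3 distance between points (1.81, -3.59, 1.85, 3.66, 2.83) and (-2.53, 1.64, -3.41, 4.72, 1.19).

(Σ|x_i - y_i|^3)^(1/3) = (|1.81 - (-2.53)|^3 + |-3.59 - 1.64|^3 + |1.85 - (-3.41)|^3 + |3.66 - 4.72|^3 + |2.83 - 1.19|^3)^(1/3)
= (4.34^3 + 5.23^3 + 5.26^3 + 1.06^3 + 1.64^3)^(1/3) ≈ (81.7465 + 143.0557 + 145.5316 + 1.191 + 4.4109)^(1/3) = (375.9357)^(1/3) ≈ 7.2172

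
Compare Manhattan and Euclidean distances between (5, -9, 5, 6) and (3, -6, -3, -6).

L1 = |5 - 3| + |-9 - (-6)| + |5 - (-3)| + |6 - (-6)| = 2 + 3 + 8 + 12 = 25
L2 = √(2² + 3² + 8² + 12²) = √221 ≈ 14.8661
L1 ≥ L2 always (equality iff movement is along one axis); L1 > L2 here.
Ratio L1/L2 = 25/√221 ≈ 1.6817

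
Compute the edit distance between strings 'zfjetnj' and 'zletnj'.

Let D[i][j] be the edit distance between the first i characters of 'zfjetnj' and the first j characters of 'zletnj', with D[i][0] = i, D[0][j] = j, and D[i][j] = D[i-1][j-1] if the characters match, else 1 + min(D[i-1][j], D[i][j-1], D[i-1][j-1]). Filling the table (rows: prefixes of 'zfjetnj', columns: prefixes of 'zletnj'):
     ε  z  l  e  t  n  j
  ε  0  1  2  3  4  5  6
  z  1  0  1  2  3  4  5
  f  2  1  1  2  3  4  5
  j  3  2  2  2  3  4  4
  e  4  3  3  2  3  4  5
  t  5  4  4  3  2  3  4
  n  6  5  5  4  3  2  3
  j  7  6  6  5  4  3  2
The bottom-right entry gives D[7][6] = 2, so no sequence of fewer than 2 edits works. Backtracking through the table gives one optimal edit sequence (2 edits):
  zfjetnj → zjetnj (del f @2)
  zjetnj → zletnj (sub j→l @2)
Edit distance = 2.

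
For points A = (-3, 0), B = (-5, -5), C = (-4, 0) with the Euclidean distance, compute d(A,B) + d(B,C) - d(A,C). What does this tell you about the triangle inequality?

d(A,B) = √(2² + 5²) = √29 ≈ 5.3852, d(B,C) = √(1² + 5²) = √26 ≈ 5.099, d(A,C) = √(1² + 0²) = √1 = 1.
d(A,B) + d(B,C) - d(A,C) = 5.3852 + 5.099 - 1 = 10.4842 - 1 = 9.4842 (to 4 decimal places). This is ≥ 0, so the triangle inequality holds for these points.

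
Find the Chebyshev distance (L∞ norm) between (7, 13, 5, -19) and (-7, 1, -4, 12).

max(|x_i - y_i|) = max(|7 - (-7)|, |13 - 1|, |5 - (-4)|, |-19 - 12|) = max(14, 12, 9, 31) = 31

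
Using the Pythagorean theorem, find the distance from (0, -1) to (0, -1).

√(Σ(x_i - y_i)²) = √((0 - 0)² + (-1 - (-1))²)
= √(0² + 0²) = √(0 + 0) = √0 = 0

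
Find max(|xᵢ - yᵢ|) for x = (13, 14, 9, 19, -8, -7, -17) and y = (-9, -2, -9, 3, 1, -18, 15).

max(|x_i - y_i|) = max(|13 - (-9)|, |14 - (-2)|, |9 - (-9)|, |19 - 3|, |-8 - 1|, |-7 - (-18)|, |-17 - 15|) = max(22, 16, 18, 16, 9, 11, 32) = 32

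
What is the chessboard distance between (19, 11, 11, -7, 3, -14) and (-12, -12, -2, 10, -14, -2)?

max(|x_i - y_i|) = max(|19 - (-12)|, |11 - (-12)|, |11 - (-2)|, |-7 - 10|, |3 - (-14)|, |-14 - (-2)|) = max(31, 23, 13, 17, 17, 12) = 31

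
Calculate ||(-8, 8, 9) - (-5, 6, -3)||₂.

√(Σ(x_i - y_i)²) = √((-8 - (-5))² + (8 - 6)² + (9 - (-3))²)
= √((-3)² + 2² + 12²) = √(9 + 4 + 144) = √157 ≈ 12.53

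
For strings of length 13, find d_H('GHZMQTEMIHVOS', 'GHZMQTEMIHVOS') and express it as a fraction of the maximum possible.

Differing positions: none. Hamming distance = 0. The maximum possible Hamming distance for length-13 strings is 13, so d_H/13 = 0/13 = 0.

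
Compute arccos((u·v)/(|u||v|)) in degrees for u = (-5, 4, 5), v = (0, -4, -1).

With u = (-5, 4, 5), v = (0, -4, -1):
u·v = (-5)·0 + 4·(-4) + 5·(-1) = 0 + (-16) + (-5) = -21.
|u| = √((-5)² + 4² + 5²) = √66, |v| = √(0² + (-4)² + (-1)²) = √17, so |u||v| = √(66·17) = √1122.
cos θ = (u·v)/(|u||v|) = -21/√1122 ≈ -0.626936
θ = arccos(-0.626936) ≈ 128.82°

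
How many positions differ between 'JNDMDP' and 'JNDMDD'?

Differing positions: 6. Hamming distance = 1.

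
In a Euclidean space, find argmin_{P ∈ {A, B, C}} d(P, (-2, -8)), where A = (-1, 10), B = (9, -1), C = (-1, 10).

Distances: d(A) ≈ 18.0278, d(B) ≈ 13.0384, d(C) ≈ 18.0278. Nearest: B = (9, -1) with distance 13.0384.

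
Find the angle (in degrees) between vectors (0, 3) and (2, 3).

With u = (0, 3), v = (2, 3):
u·v = 0·2 + 3·3 = 0 + 9 = 9.
|u| = √(0² + 3²) = √9, |v| = √(2² + 3²) = √13, so |u||v| = √(9·13) = √117.
cos θ = (u·v)/(|u||v|) = 9/√117 ≈ 0.83205
θ = arccos(0.83205) ≈ 33.69°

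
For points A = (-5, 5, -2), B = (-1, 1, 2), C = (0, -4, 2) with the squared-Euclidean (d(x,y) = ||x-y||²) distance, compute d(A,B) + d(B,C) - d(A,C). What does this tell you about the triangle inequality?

d(A,B) = 4² + 4² + 4² = 48, d(B,C) = 1² + 5² + 0² = 26, d(A,C) = 5² + 9² + 4² = 122.
d(A,B) + d(B,C) - d(A,C) = 48 + 26 - 122 = 74 - 122 = -48. This is < 0, so the triangle inequality FAILS for these points (squared-Euclidean is not a metric).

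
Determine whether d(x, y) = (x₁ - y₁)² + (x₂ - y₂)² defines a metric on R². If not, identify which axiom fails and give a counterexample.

No. The squared Euclidean distance fails the triangle inequality. Counterexample: x = (0, 0), y = (4, 1), z = (8, 2). d(x,z) = 8² + 2² = 68, but d(x,y) + d(y,z) = (4² + 1²) + (4² + 1²) = 17 + 17 = 34. Since 68 > 34, the triangle inequality is violated. (Note: √d, the ordinary Euclidean distance, IS a metric.)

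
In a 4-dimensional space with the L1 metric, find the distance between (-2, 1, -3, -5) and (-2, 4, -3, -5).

Σ|x_i - y_i| = |-2 - (-2)| + |1 - 4| + |-3 - (-3)| + |-5 - (-5)| = 0 + 3 + 0 + 0 = 3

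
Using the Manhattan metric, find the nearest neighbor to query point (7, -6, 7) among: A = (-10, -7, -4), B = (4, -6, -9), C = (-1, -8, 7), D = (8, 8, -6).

Distances: d(A) = 29, d(B) = 19, d(C) = 10, d(D) = 28. Nearest: C = (-1, -8, 7) with distance 10.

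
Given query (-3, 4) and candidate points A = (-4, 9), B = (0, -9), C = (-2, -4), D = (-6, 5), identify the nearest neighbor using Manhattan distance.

Distances: d(A) = 6, d(B) = 16, d(C) = 9, d(D) = 4. Nearest: D = (-6, 5) with distance 4.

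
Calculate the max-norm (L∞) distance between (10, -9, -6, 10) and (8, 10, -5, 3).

max(|x_i - y_i|) = max(|10 - 8|, |-9 - 10|, |-6 - (-5)|, |10 - 3|) = max(2, 19, 1, 7) = 19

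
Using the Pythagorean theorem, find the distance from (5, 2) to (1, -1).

√(Σ(x_i - y_i)²) = √((5 - 1)² + (2 - (-1))²)
= √(4² + 3²) = √(16 + 9) = √25 = 5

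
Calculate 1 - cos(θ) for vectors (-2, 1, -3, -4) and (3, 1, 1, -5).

With u = (-2, 1, -3, -4), v = (3, 1, 1, -5):
u·v = (-2)·3 + 1·1 + (-3)·1 + (-4)·(-5) = (-6) + 1 + (-3) + 20 = 12.
|u| = √((-2)² + 1² + (-3)² + (-4)²) = √30, |v| = √(3² + 1² + 1² + (-5)²) = √36, so |u||v| = √(30·36) = √1080.
cos θ = (u·v)/(|u||v|) = 12/√1080 ≈ 0.3651
Cosine distance = 1 - cos θ ≈ 1 - 0.3651 = 0.6349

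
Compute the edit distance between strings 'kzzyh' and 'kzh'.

Let D[i][j] be the edit distance between the first i characters of 'kzzyh' and the first j characters of 'kzh', with D[i][0] = i, D[0][j] = j, and D[i][j] = D[i-1][j-1] if the characters match, else 1 + min(D[i-1][j], D[i][j-1], D[i-1][j-1]). Filling the table (rows: prefixes of 'kzzyh', columns: prefixes of 'kzh'):
     ε  k  z  h
  ε  0  1  2  3
  k  1  0  1  2
  z  2  1  0  1
  z  3  2  1  1
  y  4  3  2  2
  h  5  4  3  2
The bottom-right entry gives D[5][3] = 2, so no sequence of fewer than 2 edits works. Backtracking through the table gives one optimal edit sequence (2 edits):
  kzzyh → kzyh (del z @2)
  kzyh → kzh (del y @3)
Edit distance = 2.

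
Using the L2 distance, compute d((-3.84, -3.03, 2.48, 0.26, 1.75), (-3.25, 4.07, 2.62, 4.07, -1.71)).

(Σ|x_i - y_i|^2)^(1/2) = (|-3.84 - (-3.25)|^2 + |-3.03 - 4.07|^2 + |2.48 - 2.62|^2 + |0.26 - 4.07|^2 + |1.75 - (-1.71)|^2)^(1/2)
= (0.59^2 + 7.1^2 + 0.14^2 + 3.81^2 + 3.46^2)^(1/2) = (0.3481 + 50.41 + 0.0196 + 14.5161 + 11.9716)^(1/2) = (77.2654)^(1/2) ≈ 8.7901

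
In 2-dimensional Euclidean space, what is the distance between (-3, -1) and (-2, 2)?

√(Σ(x_i - y_i)²) = √((-3 - (-2))² + (-1 - 2)²)
= √((-1)² + (-3)²) = √(1 + 9) = √10 ≈ 3.1623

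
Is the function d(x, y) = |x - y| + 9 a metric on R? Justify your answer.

No. d fails identity of indiscernibles (specifically d(x,x) = 0): d(-5, -5) = |-5 - (-5)| + 9 = 0 + 9 = 9 ≠ 0.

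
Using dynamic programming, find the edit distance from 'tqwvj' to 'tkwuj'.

Let D[i][j] be the edit distance between the first i characters of 'tqwvj' and the first j characters of 'tkwuj', with D[i][0] = i, D[0][j] = j, and D[i][j] = D[i-1][j-1] if the characters match, else 1 + min(D[i-1][j], D[i][j-1], D[i-1][j-1]). Filling the table (rows: prefixes of 'tqwvj', columns: prefixes of 'tkwuj'):
     ε  t  k  w  u  j
  ε  0  1  2  3  4  5
  t  1  0  1  2  3  4
  q  2  1  1  2  3  4
  w  3  2  2  1  2  3
  v  4  3  3  2  2  3
  j  5  4  4  3  3  2
The bottom-right entry gives D[5][5] = 2, so no sequence of fewer than 2 edits works. Backtracking through the table gives one optimal edit sequence (2 edits):
  tqwvj → tkwvj (sub q→k @2)
  tkwvj → tkwuj (sub v→u @4)
Edit distance = 2.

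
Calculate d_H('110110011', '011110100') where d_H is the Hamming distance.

Differing positions: 1, 3, 7, 8, 9. Hamming distance = 5.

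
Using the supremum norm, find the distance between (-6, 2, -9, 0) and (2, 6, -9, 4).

max(|x_i - y_i|) = max(|-6 - 2|, |2 - 6|, |-9 - (-9)|, |0 - 4|) = max(8, 4, 0, 4) = 8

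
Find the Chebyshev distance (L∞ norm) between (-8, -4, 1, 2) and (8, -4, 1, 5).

max(|x_i - y_i|) = max(|-8 - 8|, |-4 - (-4)|, |1 - 1|, |2 - 5|) = max(16, 0, 0, 3) = 16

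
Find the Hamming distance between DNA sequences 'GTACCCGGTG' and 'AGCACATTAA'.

Differing positions: 1, 2, 3, 4, 6, 7, 8, 9, 10. Hamming distance = 9.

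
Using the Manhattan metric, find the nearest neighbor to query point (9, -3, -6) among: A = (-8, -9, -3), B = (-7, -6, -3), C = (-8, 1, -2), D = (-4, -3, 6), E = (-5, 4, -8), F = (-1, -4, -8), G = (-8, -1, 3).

Distances: d(A) = 26, d(B) = 22, d(C) = 25, d(D) = 25, d(E) = 23, d(F) = 13, d(G) = 28. Nearest: F = (-1, -4, -8) with distance 13.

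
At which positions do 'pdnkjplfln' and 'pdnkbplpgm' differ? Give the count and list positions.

Differing positions: 5, 8, 9, 10. Hamming distance = 4.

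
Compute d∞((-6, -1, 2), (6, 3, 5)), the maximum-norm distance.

max(|x_i - y_i|) = max(|-6 - 6|, |-1 - 3|, |2 - 5|) = max(12, 4, 3) = 12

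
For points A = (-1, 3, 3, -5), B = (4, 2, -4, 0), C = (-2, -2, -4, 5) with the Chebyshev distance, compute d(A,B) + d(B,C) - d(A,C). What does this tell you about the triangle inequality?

d(A,B) = max(5, 1, 7, 5) = 7, d(B,C) = max(6, 4, 0, 5) = 6, d(A,C) = max(1, 5, 7, 10) = 10.
d(A,B) + d(B,C) - d(A,C) = 7 + 6 - 10 = 13 - 10 = 3. This is ≥ 0, so the triangle inequality holds for these points.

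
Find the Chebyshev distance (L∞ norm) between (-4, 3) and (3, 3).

max(|x_i - y_i|) = max(|-4 - 3|, |3 - 3|) = max(7, 0) = 7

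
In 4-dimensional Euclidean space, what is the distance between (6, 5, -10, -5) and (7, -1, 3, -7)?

√(Σ(x_i - y_i)²) = √((6 - 7)² + (5 - (-1))² + (-10 - 3)² + (-5 - (-7))²)
= √((-1)² + 6² + (-13)² + 2²) = √(1 + 36 + 169 + 4) = √210 ≈ 14.4914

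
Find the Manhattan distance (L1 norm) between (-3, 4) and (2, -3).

Σ|x_i - y_i| = |-3 - 2| + |4 - (-3)| = 5 + 7 = 12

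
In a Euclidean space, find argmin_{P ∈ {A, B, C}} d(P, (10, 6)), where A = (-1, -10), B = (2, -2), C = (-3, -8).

Distances: d(A) ≈ 19.4165, d(B) ≈ 11.3137, d(C) ≈ 19.105. Nearest: B = (2, -2) with distance 11.3137.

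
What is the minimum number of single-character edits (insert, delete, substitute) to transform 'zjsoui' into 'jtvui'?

Let D[i][j] be the edit distance between the first i characters of 'zjsoui' and the first j characters of 'jtvui', with D[i][0] = i, D[0][j] = j, and D[i][j] = D[i-1][j-1] if the characters match, else 1 + min(D[i-1][j], D[i][j-1], D[i-1][j-1]). Filling the table (rows: prefixes of 'zjsoui', columns: prefixes of 'jtvui'):
     ε  j  t  v  u  i
  ε  0  1  2  3  4  5
  z  1  1  2  3  4  5
  j  2  1  2  3  4  5
  s  3  2  2  3  4  5
  o  4  3  3  3  4  5
  u  5  4  4  4  3  4
  i  6  5  5  5  4  3
The bottom-right entry gives D[6][5] = 3, so no sequence of fewer than 3 edits works. Backtracking through the table gives one optimal edit sequence (3 edits):
  zjsoui → jsoui (del z @1)
  jsoui → jtoui (sub s→t @2)
  jtoui → jtvui (sub o→v @3)
Edit distance = 3.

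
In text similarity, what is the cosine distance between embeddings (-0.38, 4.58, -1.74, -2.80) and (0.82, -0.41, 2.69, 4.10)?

With u = (-0.38, 4.58, -1.74, -2.80), v = (0.82, -0.41, 2.69, 4.10):
u·v = (-0.38)·0.82 + 4.58·(-0.41) + (-1.74)·2.69 + (-2.8)·4.1 = (-0.3116) + (-1.8778) + (-4.6806) + (-11.48) = -18.35.
|u| = √((-0.38)² + 4.58² + (-1.74)² + (-2.8)²) = √(0.1444 + 20.9764 + 3.0276 + 7.84) = √31.9884, |v| = √(0.82² + (-0.41)² + 2.69² + 4.1²) = √(0.6724 + 0.1681 + 7.2361 + 16.81) = √24.8866.
cos θ = (u·v)/(|u||v|) = -18.35/(√31.9884·√24.8866) ≈ -0.6504
Cosine distance = 1 - cos θ ≈ 1 - (-0.6504) = 1.6504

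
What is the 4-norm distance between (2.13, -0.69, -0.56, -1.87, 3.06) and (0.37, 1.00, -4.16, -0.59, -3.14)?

(Σ|x_i - y_i|^4)^(1/4) = (|2.13 - 0.37|^4 + |-0.69 - 1|^4 + |-0.56 - (-4.16)|^4 + |-1.87 - (-0.59)|^4 + |3.06 - (-3.14)|^4)^(1/4)
= (1.76^4 + 1.69^4 + 3.6^4 + 1.28^4 + 6.2^4)^(1/4) ≈ (9.5951 + 8.1573 + 167.9616 + 2.6844 + 1477.6336)^(1/4) = (1666.032)^(1/4) ≈ 6.3888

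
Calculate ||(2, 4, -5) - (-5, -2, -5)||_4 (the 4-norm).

(Σ|x_i - y_i|^4)^(1/4) = (|2 - (-5)|^4 + |4 - (-2)|^4 + |-5 - (-5)|^4)^(1/4)
= (7^4 + 6^4 + 0^4)^(1/4) = (2401 + 1296 + 0)^(1/4) = (3697)^(1/4) ≈ 7.7976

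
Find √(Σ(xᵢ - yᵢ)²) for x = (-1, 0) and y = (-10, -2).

√(Σ(x_i - y_i)²) = √((-1 - (-10))² + (0 - (-2))²)
= √(9² + 2²) = √(81 + 4) = √85 ≈ 9.2195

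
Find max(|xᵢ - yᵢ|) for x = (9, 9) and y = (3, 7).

max(|x_i - y_i|) = max(|9 - 3|, |9 - 7|) = max(6, 2) = 6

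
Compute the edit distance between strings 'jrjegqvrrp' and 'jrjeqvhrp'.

Let D[i][j] be the edit distance between the first i characters of 'jrjegqvrrp' and the first j characters of 'jrjeqvhrp', with D[i][0] = i, D[0][j] = j, and D[i][j] = D[i-1][j-1] if the characters match, else 1 + min(D[i-1][j], D[i][j-1], D[i-1][j-1]). Filling the table (rows: prefixes of 'jrjegqvrrp', columns: prefixes of 'jrjeqvhrp'):
     ε  j  r  j  e  q  v  h  r  p
  ε  0  1  2  3  4  5  6  7  8  9
  j  1  0  1  2  3  4  5  6  7  8
  r  2  1  0  1  2  3  4  5  6  7
  j  3  2  1  0  1  2  3  4  5  6
  e  4  3  2  1  0  1  2  3  4  5
  g  5  4  3  2  1  1  2  3  4  5
  q  6  5  4  3  2  1  2  3  4  5
  v  7  6  5  4  3  2  1  2  3  4
  r  8  7  6  5  4  3  2  2  2  3
  r  9  8  7  6  5  4  3  3  2  3
  p 10  9  8  7  6  5  4  4  3  2
The bottom-right entry gives D[10][9] = 2, so no sequence of fewer than 2 edits works. Backtracking through the table gives one optimal edit sequence (2 edits):
  jrjegqvrrp → jrjeqvrrp (del g @5)
  jrjeqvrrp → jrjeqvhrp (sub r→h @7)
Edit distance = 2.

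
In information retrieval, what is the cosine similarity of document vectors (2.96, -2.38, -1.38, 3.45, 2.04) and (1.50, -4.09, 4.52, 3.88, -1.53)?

With u = (2.96, -2.38, -1.38, 3.45, 2.04), v = (1.50, -4.09, 4.52, 3.88, -1.53):
u·v = 2.96·1.5 + (-2.38)·(-4.09) + (-1.38)·4.52 + 3.45·3.88 + 2.04·(-1.53) = 4.44 + 9.7342 + (-6.2376) + 13.386 + (-3.1212) = 18.2014.
|u| = √(2.96² + (-2.38)² + (-1.38)² + 3.45² + 2.04²) = √(8.7616 + 5.6644 + 1.9044 + 11.9025 + 4.1616) = √32.3945, |v| = √(1.5² + (-4.09)² + 4.52² + 3.88² + (-1.53)²) = √(2.25 + 16.7281 + 20.4304 + 15.0544 + 2.3409) = √56.8038.
cos θ = (u·v)/(|u||v|) = 18.2014/(√32.3945·√56.8038) ≈ 0.4243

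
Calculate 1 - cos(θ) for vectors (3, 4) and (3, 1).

With u = (3, 4), v = (3, 1):
u·v = 3·3 + 4·1 = 9 + 4 = 13.
|u| = √(3² + 4²) = √25, |v| = √(3² + 1²) = √10, so |u||v| = √(25·10) = √250.
cos θ = (u·v)/(|u||v|) = 13/√250 ≈ 0.8222
Cosine distance = 1 - cos θ ≈ 1 - 0.8222 = 0.1778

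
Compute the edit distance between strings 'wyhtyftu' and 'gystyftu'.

Let D[i][j] be the edit distance between the first i characters of 'wyhtyftu' and the first j characters of 'gystyftu', with D[i][0] = i, D[0][j] = j, and D[i][j] = D[i-1][j-1] if the characters match, else 1 + min(D[i-1][j], D[i][j-1], D[i-1][j-1]). Filling the table (rows: prefixes of 'wyhtyftu', columns: prefixes of 'gystyftu'):
     ε  g  y  s  t  y  f  t  u
  ε  0  1  2  3  4  5  6  7  8
  w  1  1  2  3  4  5  6  7  8
  y  2  2  1  2  3  4  5  6  7
  h  3  3  2  2  3  4  5  6  7
  t  4  4  3  3  2  3  4  5  6
  y  5  5  4  4  3  2  3  4  5
  f  6  6  5  5  4  3  2  3  4
  t  7  7  6  6  5  4  3  2  3
  u  8  8  7  7  6  5  4  3  2
The bottom-right entry gives D[8][8] = 2, so no sequence of fewer than 2 edits works. Backtracking through the table gives one optimal edit sequence (2 edits):
  wyhtyftu → gyhtyftu (sub w→g @1)
  gyhtyftu → gystyftu (sub h→s @3)
Edit distance = 2.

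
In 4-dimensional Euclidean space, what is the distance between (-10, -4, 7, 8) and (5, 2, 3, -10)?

√(Σ(x_i - y_i)²) = √((-10 - 5)² + (-4 - 2)² + (7 - 3)² + (8 - (-10))²)
= √((-15)² + (-6)² + 4² + 18²) = √(225 + 36 + 16 + 324) = √601 ≈ 24.5153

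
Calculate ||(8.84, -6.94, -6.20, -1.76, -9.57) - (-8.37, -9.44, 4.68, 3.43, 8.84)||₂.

√(Σ(x_i - y_i)²) = √((8.84 - (-8.37))² + (-6.94 - (-9.44))² + (-6.2 - 4.68)² + (-1.76 - 3.43)² + (-9.57 - 8.84)²)
= √(17.21² + 2.5² + (-10.88)² + (-5.19)² + (-18.41)²) = √(296.1841 + 6.25 + 118.3744 + 26.9361 + 338.9281) = √786.6727 ≈ 28.0477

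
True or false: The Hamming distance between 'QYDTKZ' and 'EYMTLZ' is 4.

Differing positions: 1, 3, 5. Hamming distance = 3, so the claim that d_H = 4 is false.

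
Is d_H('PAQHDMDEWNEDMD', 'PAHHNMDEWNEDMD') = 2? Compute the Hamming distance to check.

Differing positions: 3, 5. Hamming distance = 2, so the claim is true.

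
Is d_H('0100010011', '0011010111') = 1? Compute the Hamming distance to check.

Differing positions: 2, 3, 4, 8. Hamming distance = 4, so the claim that d_H = 1 is false.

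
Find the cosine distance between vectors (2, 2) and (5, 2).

With u = (2, 2), v = (5, 2):
u·v = 2·5 + 2·2 = 10 + 4 = 14.
|u| = √(2² + 2²) = √8, |v| = √(5² + 2²) = √29, so |u||v| = √(8·29) = √232.
cos θ = (u·v)/(|u||v|) = 14/√232 ≈ 0.9191
Cosine distance = 1 - cos θ ≈ 1 - 0.9191 = 0.0809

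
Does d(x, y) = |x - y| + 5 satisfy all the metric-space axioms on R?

No. d fails identity of indiscernibles (specifically d(x,x) = 0): d(0, 0) = |0 - 0| + 5 = 0 + 5 = 5 ≠ 0.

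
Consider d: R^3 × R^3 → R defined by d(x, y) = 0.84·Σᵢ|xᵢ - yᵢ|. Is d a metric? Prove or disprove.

Yes. The L1 (Manhattan) norm induces a metric on R^3, and multiplying a metric by a positive constant 0.84 > 0 preserves all four axioms: non-negativity (0.84·||x-y|| ≥ 0), identity (0.84·||x-y|| = 0 ⟺ ||x-y|| = 0 ⟺ x = y), symmetry (||x-y|| = ||y-x||), and the triangle inequality (0.84·||x-z|| ≤ 0.84·||x-y|| + 0.84·||y-z||). So d is a metric.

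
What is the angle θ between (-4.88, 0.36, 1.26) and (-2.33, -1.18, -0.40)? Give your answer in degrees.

With u = (-4.88, 0.36, 1.26), v = (-2.33, -1.18, -0.40):
u·v = (-4.88)·(-2.33) + 0.36·(-1.18) + 1.26·(-0.4) = 11.3704 + (-0.4248) + (-0.504) = 10.4416.
|u| = √((-4.88)² + 0.36² + 1.26²) = √(23.8144 + 0.1296 + 1.5876) = √25.5316, |v| = √((-2.33)² + (-1.18)² + (-0.4)²) = √(5.4289 + 1.3924 + 0.16) = √6.9813.
cos θ = (u·v)/(|u||v|) = 10.4416/(√25.5316·√6.9813) ≈ 0.782096
θ = arccos(0.782096) ≈ 38.55°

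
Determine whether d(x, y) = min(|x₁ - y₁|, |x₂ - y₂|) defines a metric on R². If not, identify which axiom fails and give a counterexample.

No. d fails identity of indiscernibles: take x = (5, 0) and y = (5, 6). Then d(x,y) = min(|5 - 5|, |0 - 6|) = min(0, 6) = 0, yet x ≠ y.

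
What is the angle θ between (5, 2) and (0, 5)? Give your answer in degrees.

With u = (5, 2), v = (0, 5):
u·v = 5·0 + 2·5 = 0 + 10 = 10.
|u| = √(5² + 2²) = √29, |v| = √(0² + 5²) = √25, so |u||v| = √(29·25) = √725.
cos θ = (u·v)/(|u||v|) = 10/√725 ≈ 0.371391
θ = arccos(0.371391) ≈ 68.2°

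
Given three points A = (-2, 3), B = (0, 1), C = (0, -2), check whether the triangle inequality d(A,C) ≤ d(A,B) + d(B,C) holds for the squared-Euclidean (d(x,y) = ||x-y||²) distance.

d(A,B) = 2² + 2² = 8, d(B,C) = 0² + 3² = 9, d(A,C) = 2² + 5² = 29.
d(A,C) = 29 > 8 + 9 = 17. Triangle inequality is VIOLATED. (Squared-Euclidean is not a metric — this is a counterexample.)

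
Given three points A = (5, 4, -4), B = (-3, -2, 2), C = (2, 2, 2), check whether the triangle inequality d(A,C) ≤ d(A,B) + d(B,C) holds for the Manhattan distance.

d(A,B) = 8 + 6 + 6 = 20, d(B,C) = 5 + 4 + 0 = 9, d(A,C) = 3 + 2 + 6 = 11.
d(A,C) = 11 ≤ 20 + 9 = 29. Triangle inequality is satisfied.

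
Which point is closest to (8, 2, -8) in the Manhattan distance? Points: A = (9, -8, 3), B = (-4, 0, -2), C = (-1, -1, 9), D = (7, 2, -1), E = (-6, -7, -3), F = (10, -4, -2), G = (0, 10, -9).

Distances: d(A) = 22, d(B) = 20, d(C) = 29, d(D) = 8, d(E) = 28, d(F) = 14, d(G) = 17. Nearest: D = (7, 2, -1) with distance 8.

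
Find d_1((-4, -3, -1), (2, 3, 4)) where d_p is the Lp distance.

Σ|x_i - y_i| = |-4 - 2| + |-3 - 3| + |-1 - 4| = 6 + 6 + 5 = 17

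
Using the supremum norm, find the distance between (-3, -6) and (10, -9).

max(|x_i - y_i|) = max(|-3 - 10|, |-6 - (-9)|) = max(13, 3) = 13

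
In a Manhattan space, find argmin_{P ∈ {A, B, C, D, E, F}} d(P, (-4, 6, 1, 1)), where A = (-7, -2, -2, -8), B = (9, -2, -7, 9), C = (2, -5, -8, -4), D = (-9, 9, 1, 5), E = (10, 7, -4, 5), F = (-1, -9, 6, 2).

Distances: d(A) = 23, d(B) = 37, d(C) = 31, d(D) = 12, d(E) = 24, d(F) = 24. Nearest: D = (-9, 9, 1, 5) with distance 12.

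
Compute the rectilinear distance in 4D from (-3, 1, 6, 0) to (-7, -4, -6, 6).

Σ|x_i - y_i| = |-3 - (-7)| + |1 - (-4)| + |6 - (-6)| + |0 - 6| = 4 + 5 + 12 + 6 = 27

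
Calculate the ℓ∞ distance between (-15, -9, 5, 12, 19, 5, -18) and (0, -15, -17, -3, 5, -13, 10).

max(|x_i - y_i|) = max(|-15 - 0|, |-9 - (-15)|, |5 - (-17)|, |12 - (-3)|, |19 - 5|, |5 - (-13)|, |-18 - 10|) = max(15, 6, 22, 15, 14, 18, 28) = 28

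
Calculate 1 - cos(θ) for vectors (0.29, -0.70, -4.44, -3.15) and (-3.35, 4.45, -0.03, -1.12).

With u = (0.29, -0.70, -4.44, -3.15), v = (-3.35, 4.45, -0.03, -1.12):
u·v = 0.29·(-3.35) + (-0.7)·4.45 + (-4.44)·(-0.03) + (-3.15)·(-1.12) = (-0.9715) + (-3.115) + 0.1332 + 3.528 = -0.4253.
|u| = √(0.29² + (-0.7)² + (-4.44)² + (-3.15)²) = √(0.0841 + 0.49 + 19.7136 + 9.9225) = √30.2102, |v| = √((-3.35)² + 4.45² + (-0.03)² + (-1.12)²) = √(11.2225 + 19.8025 + 0.0009 + 1.2544) = √32.2803.
cos θ = (u·v)/(|u||v|) = -0.4253/(√30.2102·√32.2803) ≈ -0.0136
Cosine distance = 1 - cos θ ≈ 1 - (-0.0136) = 1.0136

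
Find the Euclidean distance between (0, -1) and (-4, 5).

√(Σ(x_i - y_i)²) = √((0 - (-4))² + (-1 - 5)²)
= √(4² + (-6)²) = √(16 + 36) = √52 ≈ 7.2111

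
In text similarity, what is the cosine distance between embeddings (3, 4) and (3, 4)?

With u = (3, 4), v = (3, 4):
u·v = 3·3 + 4·4 = 9 + 16 = 25.
|u| = √(3² + 4²) = √25, |v| = √(3² + 4²) = √25, so |u||v| = √(25·25) = √625 = 25.
cos θ = (u·v)/(|u||v|) = 25/25 = 1
Cosine distance = 1 - cos θ = 1 - 1 = 0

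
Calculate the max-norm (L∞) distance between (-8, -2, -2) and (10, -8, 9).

max(|x_i - y_i|) = max(|-8 - 10|, |-2 - (-8)|, |-2 - 9|) = max(18, 6, 11) = 18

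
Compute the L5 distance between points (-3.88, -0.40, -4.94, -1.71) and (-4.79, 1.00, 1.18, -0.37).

(Σ|x_i - y_i|^5)^(1/5) = (|-3.88 - (-4.79)|^5 + |-0.4 - 1|^5 + |-4.94 - 1.18|^5 + |-1.71 - (-0.37)|^5)^(1/5)
= (0.91^5 + 1.4^5 + 6.12^5 + 1.34^5)^(1/5) ≈ (0.624 + 5.3782 + 8585.3323 + 4.3204)^(1/5) = (8595.6549)^(1/5) ≈ 6.1215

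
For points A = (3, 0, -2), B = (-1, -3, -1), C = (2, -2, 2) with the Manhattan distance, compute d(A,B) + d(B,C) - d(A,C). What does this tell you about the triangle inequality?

d(A,B) = 4 + 3 + 1 = 8, d(B,C) = 3 + 1 + 3 = 7, d(A,C) = 1 + 2 + 4 = 7.
d(A,B) + d(B,C) - d(A,C) = 8 + 7 - 7 = 15 - 7 = 8. This is ≥ 0, so the triangle inequality holds for these points.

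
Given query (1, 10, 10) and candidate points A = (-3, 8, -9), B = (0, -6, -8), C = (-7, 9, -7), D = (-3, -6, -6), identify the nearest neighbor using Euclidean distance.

Distances: d(A) ≈ 19.5192, d(B) ≈ 24.1039, d(C) ≈ 18.8149, d(D) ≈ 22.9783. Nearest: C = (-7, 9, -7) with distance 18.8149.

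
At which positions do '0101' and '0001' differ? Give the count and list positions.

Differing positions: 2. Hamming distance = 1.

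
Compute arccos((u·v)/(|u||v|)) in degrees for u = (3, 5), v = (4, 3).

With u = (3, 5), v = (4, 3):
u·v = 3·4 + 5·3 = 12 + 15 = 27.
|u| = √(3² + 5²) = √34, |v| = √(4² + 3²) = √25, so |u||v| = √(34·25) = √850.
cos θ = (u·v)/(|u||v|) = 27/√850 ≈ 0.926092
θ = arccos(0.926092) ≈ 22.17°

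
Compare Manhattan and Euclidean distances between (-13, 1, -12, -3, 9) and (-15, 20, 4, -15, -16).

L1 = |-13 - (-15)| + |1 - 20| + |-12 - 4| + |-3 - (-15)| + |9 - (-16)| = 2 + 19 + 16 + 12 + 25 = 74
L2 = √(2² + 19² + 16² + 12² + 25²) = √1390 ≈ 37.2827
L1 ≥ L2 always (equality iff movement is along one axis); L1 > L2 here.
Ratio L1/L2 = 74/√1390 ≈ 1.9848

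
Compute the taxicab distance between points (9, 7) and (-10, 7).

Σ|x_i - y_i| = |9 - (-10)| + |7 - 7| = 19 + 0 = 19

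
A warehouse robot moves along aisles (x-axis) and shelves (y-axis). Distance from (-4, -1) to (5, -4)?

Σ|x_i - y_i| = |-4 - 5| + |-1 - (-4)| = 9 + 3 = 12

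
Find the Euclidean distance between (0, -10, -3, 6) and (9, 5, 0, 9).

√(Σ(x_i - y_i)²) = √((0 - 9)² + (-10 - 5)² + (-3 - 0)² + (6 - 9)²)
= √((-9)² + (-15)² + (-3)² + (-3)²) = √(81 + 225 + 9 + 9) = √324 = 18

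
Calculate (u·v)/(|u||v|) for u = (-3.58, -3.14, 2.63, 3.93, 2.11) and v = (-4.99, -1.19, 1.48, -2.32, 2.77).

With u = (-3.58, -3.14, 2.63, 3.93, 2.11), v = (-4.99, -1.19, 1.48, -2.32, 2.77):
u·v = (-3.58)·(-4.99) + (-3.14)·(-1.19) + 2.63·1.48 + 3.93·(-2.32) + 2.11·2.77 = 17.8642 + 3.7366 + 3.8924 + (-9.1176) + 5.8447 = 22.2203.
|u| = √((-3.58)² + (-3.14)² + 2.63² + 3.93² + 2.11²) = √(12.8164 + 9.8596 + 6.9169 + 15.4449 + 4.4521) = √49.4899, |v| = √((-4.99)² + (-1.19)² + 1.48² + (-2.32)² + 2.77²) = √(24.9001 + 1.4161 + 2.1904 + 5.3824 + 7.6729) = √41.5619.
cos θ = (u·v)/(|u||v|) = 22.2203/(√49.4899·√41.5619) ≈ 0.4899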